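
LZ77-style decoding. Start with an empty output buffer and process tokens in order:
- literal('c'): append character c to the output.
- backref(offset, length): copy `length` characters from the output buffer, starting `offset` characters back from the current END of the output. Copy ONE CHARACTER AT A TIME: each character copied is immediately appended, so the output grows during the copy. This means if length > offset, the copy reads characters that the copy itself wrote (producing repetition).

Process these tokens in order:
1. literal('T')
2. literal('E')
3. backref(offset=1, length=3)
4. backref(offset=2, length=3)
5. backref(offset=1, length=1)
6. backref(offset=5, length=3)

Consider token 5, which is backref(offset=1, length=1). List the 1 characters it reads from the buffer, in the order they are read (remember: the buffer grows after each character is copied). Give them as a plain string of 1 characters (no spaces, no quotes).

Token 1: literal('T'). Output: "T"
Token 2: literal('E'). Output: "TE"
Token 3: backref(off=1, len=3) (overlapping!). Copied 'EEE' from pos 1. Output: "TEEEE"
Token 4: backref(off=2, len=3) (overlapping!). Copied 'EEE' from pos 3. Output: "TEEEEEEE"
Token 5: backref(off=1, len=1). Buffer before: "TEEEEEEE" (len 8)
  byte 1: read out[7]='E', append. Buffer now: "TEEEEEEEE"

Answer: E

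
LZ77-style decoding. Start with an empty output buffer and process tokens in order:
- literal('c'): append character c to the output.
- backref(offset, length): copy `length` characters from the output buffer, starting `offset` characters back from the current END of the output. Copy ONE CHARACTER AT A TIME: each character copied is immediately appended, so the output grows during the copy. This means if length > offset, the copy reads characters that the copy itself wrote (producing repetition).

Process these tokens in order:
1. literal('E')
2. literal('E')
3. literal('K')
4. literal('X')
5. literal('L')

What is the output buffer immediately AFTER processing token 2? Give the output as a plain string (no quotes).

Answer: EE

Derivation:
Token 1: literal('E'). Output: "E"
Token 2: literal('E'). Output: "EE"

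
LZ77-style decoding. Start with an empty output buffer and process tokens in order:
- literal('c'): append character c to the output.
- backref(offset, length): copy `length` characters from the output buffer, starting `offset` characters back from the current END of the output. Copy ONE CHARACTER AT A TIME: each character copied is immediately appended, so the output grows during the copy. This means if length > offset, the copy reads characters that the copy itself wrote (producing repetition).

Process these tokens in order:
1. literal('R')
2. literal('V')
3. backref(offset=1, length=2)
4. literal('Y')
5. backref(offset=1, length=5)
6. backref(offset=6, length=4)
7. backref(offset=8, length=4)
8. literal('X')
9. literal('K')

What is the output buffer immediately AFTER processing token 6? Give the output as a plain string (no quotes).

Answer: RVVVYYYYYYYYYY

Derivation:
Token 1: literal('R'). Output: "R"
Token 2: literal('V'). Output: "RV"
Token 3: backref(off=1, len=2) (overlapping!). Copied 'VV' from pos 1. Output: "RVVV"
Token 4: literal('Y'). Output: "RVVVY"
Token 5: backref(off=1, len=5) (overlapping!). Copied 'YYYYY' from pos 4. Output: "RVVVYYYYYY"
Token 6: backref(off=6, len=4). Copied 'YYYY' from pos 4. Output: "RVVVYYYYYYYYYY"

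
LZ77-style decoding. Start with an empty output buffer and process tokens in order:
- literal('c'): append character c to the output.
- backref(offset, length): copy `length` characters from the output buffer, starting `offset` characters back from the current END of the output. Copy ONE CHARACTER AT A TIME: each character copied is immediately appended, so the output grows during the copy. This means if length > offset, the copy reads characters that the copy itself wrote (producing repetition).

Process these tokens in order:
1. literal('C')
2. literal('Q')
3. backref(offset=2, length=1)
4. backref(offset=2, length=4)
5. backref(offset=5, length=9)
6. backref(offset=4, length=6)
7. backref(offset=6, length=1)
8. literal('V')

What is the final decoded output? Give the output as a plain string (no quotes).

Answer: CQCQCQCCQCQCCQCQCQCQCQCV

Derivation:
Token 1: literal('C'). Output: "C"
Token 2: literal('Q'). Output: "CQ"
Token 3: backref(off=2, len=1). Copied 'C' from pos 0. Output: "CQC"
Token 4: backref(off=2, len=4) (overlapping!). Copied 'QCQC' from pos 1. Output: "CQCQCQC"
Token 5: backref(off=5, len=9) (overlapping!). Copied 'CQCQCCQCQ' from pos 2. Output: "CQCQCQCCQCQCCQCQ"
Token 6: backref(off=4, len=6) (overlapping!). Copied 'CQCQCQ' from pos 12. Output: "CQCQCQCCQCQCCQCQCQCQCQ"
Token 7: backref(off=6, len=1). Copied 'C' from pos 16. Output: "CQCQCQCCQCQCCQCQCQCQCQC"
Token 8: literal('V'). Output: "CQCQCQCCQCQCCQCQCQCQCQCV"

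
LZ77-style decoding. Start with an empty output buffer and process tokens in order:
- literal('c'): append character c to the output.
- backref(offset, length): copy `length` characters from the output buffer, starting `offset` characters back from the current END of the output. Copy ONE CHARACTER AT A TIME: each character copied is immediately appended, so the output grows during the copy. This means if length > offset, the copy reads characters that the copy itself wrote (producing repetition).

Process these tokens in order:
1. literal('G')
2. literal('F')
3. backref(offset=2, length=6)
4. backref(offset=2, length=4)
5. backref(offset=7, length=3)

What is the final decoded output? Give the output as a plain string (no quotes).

Answer: GFGFGFGFGFGFFGF

Derivation:
Token 1: literal('G'). Output: "G"
Token 2: literal('F'). Output: "GF"
Token 3: backref(off=2, len=6) (overlapping!). Copied 'GFGFGF' from pos 0. Output: "GFGFGFGF"
Token 4: backref(off=2, len=4) (overlapping!). Copied 'GFGF' from pos 6. Output: "GFGFGFGFGFGF"
Token 5: backref(off=7, len=3). Copied 'FGF' from pos 5. Output: "GFGFGFGFGFGFFGF"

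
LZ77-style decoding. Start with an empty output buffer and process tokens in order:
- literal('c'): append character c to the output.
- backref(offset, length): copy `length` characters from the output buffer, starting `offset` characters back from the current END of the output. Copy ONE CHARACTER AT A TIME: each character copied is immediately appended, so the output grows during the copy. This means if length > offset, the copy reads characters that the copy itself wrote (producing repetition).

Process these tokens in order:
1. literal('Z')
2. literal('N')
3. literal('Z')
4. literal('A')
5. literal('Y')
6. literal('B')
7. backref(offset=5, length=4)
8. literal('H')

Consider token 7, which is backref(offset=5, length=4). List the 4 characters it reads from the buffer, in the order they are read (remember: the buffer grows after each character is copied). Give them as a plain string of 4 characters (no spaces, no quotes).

Token 1: literal('Z'). Output: "Z"
Token 2: literal('N'). Output: "ZN"
Token 3: literal('Z'). Output: "ZNZ"
Token 4: literal('A'). Output: "ZNZA"
Token 5: literal('Y'). Output: "ZNZAY"
Token 6: literal('B'). Output: "ZNZAYB"
Token 7: backref(off=5, len=4). Buffer before: "ZNZAYB" (len 6)
  byte 1: read out[1]='N', append. Buffer now: "ZNZAYBN"
  byte 2: read out[2]='Z', append. Buffer now: "ZNZAYBNZ"
  byte 3: read out[3]='A', append. Buffer now: "ZNZAYBNZA"
  byte 4: read out[4]='Y', append. Buffer now: "ZNZAYBNZAY"

Answer: NZAY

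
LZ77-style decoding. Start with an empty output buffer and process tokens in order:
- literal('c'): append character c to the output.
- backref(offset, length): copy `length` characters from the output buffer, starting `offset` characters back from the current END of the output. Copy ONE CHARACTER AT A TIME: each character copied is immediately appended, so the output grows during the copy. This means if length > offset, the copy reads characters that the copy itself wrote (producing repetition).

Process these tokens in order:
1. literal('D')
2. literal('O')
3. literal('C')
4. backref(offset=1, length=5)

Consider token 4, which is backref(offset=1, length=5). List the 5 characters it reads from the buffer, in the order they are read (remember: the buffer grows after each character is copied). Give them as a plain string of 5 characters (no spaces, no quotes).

Token 1: literal('D'). Output: "D"
Token 2: literal('O'). Output: "DO"
Token 3: literal('C'). Output: "DOC"
Token 4: backref(off=1, len=5). Buffer before: "DOC" (len 3)
  byte 1: read out[2]='C', append. Buffer now: "DOCC"
  byte 2: read out[3]='C', append. Buffer now: "DOCCC"
  byte 3: read out[4]='C', append. Buffer now: "DOCCCC"
  byte 4: read out[5]='C', append. Buffer now: "DOCCCCC"
  byte 5: read out[6]='C', append. Buffer now: "DOCCCCCC"

Answer: CCCCC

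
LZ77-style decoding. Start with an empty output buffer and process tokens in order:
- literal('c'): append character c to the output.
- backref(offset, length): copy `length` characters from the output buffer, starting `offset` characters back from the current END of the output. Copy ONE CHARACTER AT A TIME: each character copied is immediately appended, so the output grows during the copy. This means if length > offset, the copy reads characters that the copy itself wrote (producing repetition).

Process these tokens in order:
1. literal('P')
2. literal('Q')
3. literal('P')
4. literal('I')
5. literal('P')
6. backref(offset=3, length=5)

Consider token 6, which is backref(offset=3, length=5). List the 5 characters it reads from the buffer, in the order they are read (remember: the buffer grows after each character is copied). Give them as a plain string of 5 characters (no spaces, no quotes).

Answer: PIPPI

Derivation:
Token 1: literal('P'). Output: "P"
Token 2: literal('Q'). Output: "PQ"
Token 3: literal('P'). Output: "PQP"
Token 4: literal('I'). Output: "PQPI"
Token 5: literal('P'). Output: "PQPIP"
Token 6: backref(off=3, len=5). Buffer before: "PQPIP" (len 5)
  byte 1: read out[2]='P', append. Buffer now: "PQPIPP"
  byte 2: read out[3]='I', append. Buffer now: "PQPIPPI"
  byte 3: read out[4]='P', append. Buffer now: "PQPIPPIP"
  byte 4: read out[5]='P', append. Buffer now: "PQPIPPIPP"
  byte 5: read out[6]='I', append. Buffer now: "PQPIPPIPPI"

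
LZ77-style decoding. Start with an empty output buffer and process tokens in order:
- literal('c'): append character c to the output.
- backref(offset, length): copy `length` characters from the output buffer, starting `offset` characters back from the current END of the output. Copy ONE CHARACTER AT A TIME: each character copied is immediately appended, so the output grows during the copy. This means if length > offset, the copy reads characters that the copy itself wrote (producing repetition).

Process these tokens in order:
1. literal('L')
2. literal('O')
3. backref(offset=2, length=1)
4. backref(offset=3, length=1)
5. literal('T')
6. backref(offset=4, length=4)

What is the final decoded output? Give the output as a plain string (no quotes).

Answer: LOLLTOLLT

Derivation:
Token 1: literal('L'). Output: "L"
Token 2: literal('O'). Output: "LO"
Token 3: backref(off=2, len=1). Copied 'L' from pos 0. Output: "LOL"
Token 4: backref(off=3, len=1). Copied 'L' from pos 0. Output: "LOLL"
Token 5: literal('T'). Output: "LOLLT"
Token 6: backref(off=4, len=4). Copied 'OLLT' from pos 1. Output: "LOLLTOLLT"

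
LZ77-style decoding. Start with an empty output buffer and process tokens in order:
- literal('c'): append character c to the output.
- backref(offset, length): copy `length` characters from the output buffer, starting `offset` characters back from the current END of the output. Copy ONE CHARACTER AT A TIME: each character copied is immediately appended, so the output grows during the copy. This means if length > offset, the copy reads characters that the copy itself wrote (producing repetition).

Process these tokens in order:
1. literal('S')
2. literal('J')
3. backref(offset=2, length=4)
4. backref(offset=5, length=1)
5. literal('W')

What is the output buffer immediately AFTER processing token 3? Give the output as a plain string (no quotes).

Token 1: literal('S'). Output: "S"
Token 2: literal('J'). Output: "SJ"
Token 3: backref(off=2, len=4) (overlapping!). Copied 'SJSJ' from pos 0. Output: "SJSJSJ"

Answer: SJSJSJ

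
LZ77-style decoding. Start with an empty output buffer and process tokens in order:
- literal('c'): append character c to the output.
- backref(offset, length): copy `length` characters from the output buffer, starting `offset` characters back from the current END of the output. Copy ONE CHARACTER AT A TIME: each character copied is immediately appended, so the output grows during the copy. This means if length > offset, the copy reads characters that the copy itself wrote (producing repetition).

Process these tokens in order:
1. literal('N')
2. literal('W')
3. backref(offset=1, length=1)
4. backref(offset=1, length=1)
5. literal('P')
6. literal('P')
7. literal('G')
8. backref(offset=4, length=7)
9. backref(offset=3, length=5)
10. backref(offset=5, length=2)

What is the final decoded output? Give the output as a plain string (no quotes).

Token 1: literal('N'). Output: "N"
Token 2: literal('W'). Output: "NW"
Token 3: backref(off=1, len=1). Copied 'W' from pos 1. Output: "NWW"
Token 4: backref(off=1, len=1). Copied 'W' from pos 2. Output: "NWWW"
Token 5: literal('P'). Output: "NWWWP"
Token 6: literal('P'). Output: "NWWWPP"
Token 7: literal('G'). Output: "NWWWPPG"
Token 8: backref(off=4, len=7) (overlapping!). Copied 'WPPGWPP' from pos 3. Output: "NWWWPPGWPPGWPP"
Token 9: backref(off=3, len=5) (overlapping!). Copied 'WPPWP' from pos 11. Output: "NWWWPPGWPPGWPPWPPWP"
Token 10: backref(off=5, len=2). Copied 'WP' from pos 14. Output: "NWWWPPGWPPGWPPWPPWPWP"

Answer: NWWWPPGWPPGWPPWPPWPWP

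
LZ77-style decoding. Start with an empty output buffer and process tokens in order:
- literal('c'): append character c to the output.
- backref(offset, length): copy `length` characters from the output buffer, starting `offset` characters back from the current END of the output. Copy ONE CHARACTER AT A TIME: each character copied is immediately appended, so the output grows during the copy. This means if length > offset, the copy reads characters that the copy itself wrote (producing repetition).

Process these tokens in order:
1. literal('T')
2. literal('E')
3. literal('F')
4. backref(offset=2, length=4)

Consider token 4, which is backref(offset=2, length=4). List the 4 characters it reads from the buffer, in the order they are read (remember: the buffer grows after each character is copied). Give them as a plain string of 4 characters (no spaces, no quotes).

Token 1: literal('T'). Output: "T"
Token 2: literal('E'). Output: "TE"
Token 3: literal('F'). Output: "TEF"
Token 4: backref(off=2, len=4). Buffer before: "TEF" (len 3)
  byte 1: read out[1]='E', append. Buffer now: "TEFE"
  byte 2: read out[2]='F', append. Buffer now: "TEFEF"
  byte 3: read out[3]='E', append. Buffer now: "TEFEFE"
  byte 4: read out[4]='F', append. Buffer now: "TEFEFEF"

Answer: EFEF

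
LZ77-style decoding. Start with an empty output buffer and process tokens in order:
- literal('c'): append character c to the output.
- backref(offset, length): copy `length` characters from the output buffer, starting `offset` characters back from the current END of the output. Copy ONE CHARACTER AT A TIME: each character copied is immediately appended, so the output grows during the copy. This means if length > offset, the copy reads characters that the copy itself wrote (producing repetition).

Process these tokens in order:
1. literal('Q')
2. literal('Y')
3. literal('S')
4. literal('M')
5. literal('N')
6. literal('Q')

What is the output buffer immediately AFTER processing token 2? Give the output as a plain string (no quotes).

Token 1: literal('Q'). Output: "Q"
Token 2: literal('Y'). Output: "QY"

Answer: QY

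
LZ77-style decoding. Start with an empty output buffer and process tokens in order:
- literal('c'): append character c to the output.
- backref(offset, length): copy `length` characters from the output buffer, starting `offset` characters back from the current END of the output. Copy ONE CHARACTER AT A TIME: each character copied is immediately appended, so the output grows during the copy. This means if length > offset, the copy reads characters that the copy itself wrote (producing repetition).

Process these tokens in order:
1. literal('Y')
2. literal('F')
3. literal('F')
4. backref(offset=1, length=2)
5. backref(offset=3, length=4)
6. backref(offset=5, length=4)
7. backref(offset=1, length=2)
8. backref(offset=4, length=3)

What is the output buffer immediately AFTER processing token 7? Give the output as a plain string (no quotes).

Answer: YFFFFFFFFFFFFFF

Derivation:
Token 1: literal('Y'). Output: "Y"
Token 2: literal('F'). Output: "YF"
Token 3: literal('F'). Output: "YFF"
Token 4: backref(off=1, len=2) (overlapping!). Copied 'FF' from pos 2. Output: "YFFFF"
Token 5: backref(off=3, len=4) (overlapping!). Copied 'FFFF' from pos 2. Output: "YFFFFFFFF"
Token 6: backref(off=5, len=4). Copied 'FFFF' from pos 4. Output: "YFFFFFFFFFFFF"
Token 7: backref(off=1, len=2) (overlapping!). Copied 'FF' from pos 12. Output: "YFFFFFFFFFFFFFF"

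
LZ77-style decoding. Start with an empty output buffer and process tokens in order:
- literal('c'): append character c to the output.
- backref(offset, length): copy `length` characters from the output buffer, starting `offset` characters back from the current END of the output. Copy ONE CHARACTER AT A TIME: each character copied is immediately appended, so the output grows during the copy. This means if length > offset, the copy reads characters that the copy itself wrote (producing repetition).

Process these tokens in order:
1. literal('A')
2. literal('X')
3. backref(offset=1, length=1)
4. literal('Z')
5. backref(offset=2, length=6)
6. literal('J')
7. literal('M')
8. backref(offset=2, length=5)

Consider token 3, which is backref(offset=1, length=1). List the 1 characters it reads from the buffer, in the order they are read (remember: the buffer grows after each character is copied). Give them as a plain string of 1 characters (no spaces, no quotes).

Answer: X

Derivation:
Token 1: literal('A'). Output: "A"
Token 2: literal('X'). Output: "AX"
Token 3: backref(off=1, len=1). Buffer before: "AX" (len 2)
  byte 1: read out[1]='X', append. Buffer now: "AXX"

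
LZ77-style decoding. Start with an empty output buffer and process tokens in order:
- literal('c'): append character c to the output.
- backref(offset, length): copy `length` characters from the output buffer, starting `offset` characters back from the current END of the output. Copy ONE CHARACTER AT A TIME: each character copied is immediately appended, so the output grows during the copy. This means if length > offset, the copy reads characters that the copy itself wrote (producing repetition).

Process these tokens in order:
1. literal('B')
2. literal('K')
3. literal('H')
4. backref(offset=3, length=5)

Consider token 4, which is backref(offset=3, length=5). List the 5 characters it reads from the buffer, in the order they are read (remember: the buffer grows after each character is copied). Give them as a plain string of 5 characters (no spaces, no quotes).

Answer: BKHBK

Derivation:
Token 1: literal('B'). Output: "B"
Token 2: literal('K'). Output: "BK"
Token 3: literal('H'). Output: "BKH"
Token 4: backref(off=3, len=5). Buffer before: "BKH" (len 3)
  byte 1: read out[0]='B', append. Buffer now: "BKHB"
  byte 2: read out[1]='K', append. Buffer now: "BKHBK"
  byte 3: read out[2]='H', append. Buffer now: "BKHBKH"
  byte 4: read out[3]='B', append. Buffer now: "BKHBKHB"
  byte 5: read out[4]='K', append. Buffer now: "BKHBKHBK"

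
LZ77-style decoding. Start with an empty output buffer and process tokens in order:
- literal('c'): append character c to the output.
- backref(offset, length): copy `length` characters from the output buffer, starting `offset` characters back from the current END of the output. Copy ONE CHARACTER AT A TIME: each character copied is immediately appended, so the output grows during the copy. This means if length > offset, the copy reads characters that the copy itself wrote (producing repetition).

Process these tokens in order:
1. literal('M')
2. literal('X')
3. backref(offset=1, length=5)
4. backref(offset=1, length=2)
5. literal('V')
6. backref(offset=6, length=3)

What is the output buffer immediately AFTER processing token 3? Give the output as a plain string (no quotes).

Answer: MXXXXXX

Derivation:
Token 1: literal('M'). Output: "M"
Token 2: literal('X'). Output: "MX"
Token 3: backref(off=1, len=5) (overlapping!). Copied 'XXXXX' from pos 1. Output: "MXXXXXX"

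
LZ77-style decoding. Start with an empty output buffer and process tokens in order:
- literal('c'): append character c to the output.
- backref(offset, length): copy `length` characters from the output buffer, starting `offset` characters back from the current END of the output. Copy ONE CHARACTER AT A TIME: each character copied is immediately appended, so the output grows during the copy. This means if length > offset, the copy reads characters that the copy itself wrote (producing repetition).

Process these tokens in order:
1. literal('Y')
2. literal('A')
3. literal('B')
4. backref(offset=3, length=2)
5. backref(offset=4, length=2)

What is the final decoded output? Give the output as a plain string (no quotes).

Token 1: literal('Y'). Output: "Y"
Token 2: literal('A'). Output: "YA"
Token 3: literal('B'). Output: "YAB"
Token 4: backref(off=3, len=2). Copied 'YA' from pos 0. Output: "YABYA"
Token 5: backref(off=4, len=2). Copied 'AB' from pos 1. Output: "YABYAAB"

Answer: YABYAAB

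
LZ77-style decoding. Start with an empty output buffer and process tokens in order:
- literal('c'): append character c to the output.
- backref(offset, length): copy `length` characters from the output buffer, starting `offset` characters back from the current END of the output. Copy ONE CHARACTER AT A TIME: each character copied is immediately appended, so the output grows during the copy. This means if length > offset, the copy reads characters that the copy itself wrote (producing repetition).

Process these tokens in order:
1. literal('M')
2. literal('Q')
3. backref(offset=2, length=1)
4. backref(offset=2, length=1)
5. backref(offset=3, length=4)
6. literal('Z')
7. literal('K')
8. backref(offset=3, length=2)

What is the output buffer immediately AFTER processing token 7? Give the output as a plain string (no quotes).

Token 1: literal('M'). Output: "M"
Token 2: literal('Q'). Output: "MQ"
Token 3: backref(off=2, len=1). Copied 'M' from pos 0. Output: "MQM"
Token 4: backref(off=2, len=1). Copied 'Q' from pos 1. Output: "MQMQ"
Token 5: backref(off=3, len=4) (overlapping!). Copied 'QMQQ' from pos 1. Output: "MQMQQMQQ"
Token 6: literal('Z'). Output: "MQMQQMQQZ"
Token 7: literal('K'). Output: "MQMQQMQQZK"

Answer: MQMQQMQQZK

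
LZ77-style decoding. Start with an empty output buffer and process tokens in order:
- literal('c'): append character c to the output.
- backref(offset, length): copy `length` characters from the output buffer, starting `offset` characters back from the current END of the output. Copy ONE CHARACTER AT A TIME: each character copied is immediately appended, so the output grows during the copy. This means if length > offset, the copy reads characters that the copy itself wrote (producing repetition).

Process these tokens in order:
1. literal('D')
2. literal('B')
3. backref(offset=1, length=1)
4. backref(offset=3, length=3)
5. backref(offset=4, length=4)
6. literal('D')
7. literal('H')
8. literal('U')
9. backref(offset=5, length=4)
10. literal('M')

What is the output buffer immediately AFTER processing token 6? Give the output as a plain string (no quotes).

Token 1: literal('D'). Output: "D"
Token 2: literal('B'). Output: "DB"
Token 3: backref(off=1, len=1). Copied 'B' from pos 1. Output: "DBB"
Token 4: backref(off=3, len=3). Copied 'DBB' from pos 0. Output: "DBBDBB"
Token 5: backref(off=4, len=4). Copied 'BDBB' from pos 2. Output: "DBBDBBBDBB"
Token 6: literal('D'). Output: "DBBDBBBDBBD"

Answer: DBBDBBBDBBD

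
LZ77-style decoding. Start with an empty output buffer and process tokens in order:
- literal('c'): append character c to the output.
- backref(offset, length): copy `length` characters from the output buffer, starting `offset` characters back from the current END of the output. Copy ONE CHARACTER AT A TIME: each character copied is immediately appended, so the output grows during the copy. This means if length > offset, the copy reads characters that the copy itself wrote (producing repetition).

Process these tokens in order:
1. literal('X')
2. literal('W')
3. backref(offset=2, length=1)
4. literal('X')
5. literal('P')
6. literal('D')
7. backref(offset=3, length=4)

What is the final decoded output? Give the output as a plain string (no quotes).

Answer: XWXXPDXPDX

Derivation:
Token 1: literal('X'). Output: "X"
Token 2: literal('W'). Output: "XW"
Token 3: backref(off=2, len=1). Copied 'X' from pos 0. Output: "XWX"
Token 4: literal('X'). Output: "XWXX"
Token 5: literal('P'). Output: "XWXXP"
Token 6: literal('D'). Output: "XWXXPD"
Token 7: backref(off=3, len=4) (overlapping!). Copied 'XPDX' from pos 3. Output: "XWXXPDXPDX"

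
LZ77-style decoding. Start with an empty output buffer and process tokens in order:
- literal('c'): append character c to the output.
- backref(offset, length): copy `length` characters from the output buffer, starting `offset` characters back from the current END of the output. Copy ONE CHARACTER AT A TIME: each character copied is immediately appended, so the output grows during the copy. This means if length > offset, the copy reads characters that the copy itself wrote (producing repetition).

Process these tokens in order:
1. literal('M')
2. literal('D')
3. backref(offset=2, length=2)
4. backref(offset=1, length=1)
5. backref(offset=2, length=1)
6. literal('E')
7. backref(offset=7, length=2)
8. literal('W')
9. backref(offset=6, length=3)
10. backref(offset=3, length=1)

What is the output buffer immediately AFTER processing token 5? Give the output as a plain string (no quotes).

Answer: MDMDDD

Derivation:
Token 1: literal('M'). Output: "M"
Token 2: literal('D'). Output: "MD"
Token 3: backref(off=2, len=2). Copied 'MD' from pos 0. Output: "MDMD"
Token 4: backref(off=1, len=1). Copied 'D' from pos 3. Output: "MDMDD"
Token 5: backref(off=2, len=1). Copied 'D' from pos 3. Output: "MDMDDD"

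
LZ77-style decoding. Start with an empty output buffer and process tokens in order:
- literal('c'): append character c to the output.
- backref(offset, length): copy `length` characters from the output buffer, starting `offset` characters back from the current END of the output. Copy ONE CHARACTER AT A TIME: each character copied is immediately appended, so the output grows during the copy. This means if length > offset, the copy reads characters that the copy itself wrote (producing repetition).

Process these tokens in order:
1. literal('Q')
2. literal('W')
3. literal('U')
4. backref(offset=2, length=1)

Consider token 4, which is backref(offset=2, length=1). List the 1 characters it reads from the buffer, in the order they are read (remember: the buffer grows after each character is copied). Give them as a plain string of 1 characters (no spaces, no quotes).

Answer: W

Derivation:
Token 1: literal('Q'). Output: "Q"
Token 2: literal('W'). Output: "QW"
Token 3: literal('U'). Output: "QWU"
Token 4: backref(off=2, len=1). Buffer before: "QWU" (len 3)
  byte 1: read out[1]='W', append. Buffer now: "QWUW"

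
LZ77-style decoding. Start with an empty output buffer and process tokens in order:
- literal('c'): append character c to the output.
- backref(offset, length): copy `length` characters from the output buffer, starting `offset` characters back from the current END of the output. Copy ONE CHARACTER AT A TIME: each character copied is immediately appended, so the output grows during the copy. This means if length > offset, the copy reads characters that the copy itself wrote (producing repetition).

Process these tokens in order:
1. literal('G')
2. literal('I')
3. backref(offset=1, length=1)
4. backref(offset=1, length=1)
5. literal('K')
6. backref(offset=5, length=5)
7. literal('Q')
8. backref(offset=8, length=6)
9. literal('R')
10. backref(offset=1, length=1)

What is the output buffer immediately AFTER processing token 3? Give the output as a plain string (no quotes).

Answer: GII

Derivation:
Token 1: literal('G'). Output: "G"
Token 2: literal('I'). Output: "GI"
Token 3: backref(off=1, len=1). Copied 'I' from pos 1. Output: "GII"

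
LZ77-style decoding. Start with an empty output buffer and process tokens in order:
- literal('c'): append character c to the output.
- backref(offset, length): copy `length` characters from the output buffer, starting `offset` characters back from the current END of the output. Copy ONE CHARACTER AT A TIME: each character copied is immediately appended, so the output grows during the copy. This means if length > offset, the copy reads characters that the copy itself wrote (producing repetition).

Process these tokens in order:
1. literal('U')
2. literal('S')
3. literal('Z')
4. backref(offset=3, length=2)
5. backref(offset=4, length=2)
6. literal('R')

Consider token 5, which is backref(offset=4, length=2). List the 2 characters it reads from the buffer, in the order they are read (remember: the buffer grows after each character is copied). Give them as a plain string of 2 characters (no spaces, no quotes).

Answer: SZ

Derivation:
Token 1: literal('U'). Output: "U"
Token 2: literal('S'). Output: "US"
Token 3: literal('Z'). Output: "USZ"
Token 4: backref(off=3, len=2). Copied 'US' from pos 0. Output: "USZUS"
Token 5: backref(off=4, len=2). Buffer before: "USZUS" (len 5)
  byte 1: read out[1]='S', append. Buffer now: "USZUSS"
  byte 2: read out[2]='Z', append. Buffer now: "USZUSSZ"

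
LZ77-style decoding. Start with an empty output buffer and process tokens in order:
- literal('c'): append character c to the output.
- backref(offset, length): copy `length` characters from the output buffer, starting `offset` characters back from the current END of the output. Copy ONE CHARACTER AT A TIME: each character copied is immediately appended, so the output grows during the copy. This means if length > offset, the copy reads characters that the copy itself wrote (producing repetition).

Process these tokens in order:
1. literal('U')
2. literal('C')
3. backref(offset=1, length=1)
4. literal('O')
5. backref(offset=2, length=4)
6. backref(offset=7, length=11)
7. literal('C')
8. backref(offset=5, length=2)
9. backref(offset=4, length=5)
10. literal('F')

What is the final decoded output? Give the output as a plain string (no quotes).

Answer: UCCOCOCOCCOCOCOCCOCCCCCCCCCF

Derivation:
Token 1: literal('U'). Output: "U"
Token 2: literal('C'). Output: "UC"
Token 3: backref(off=1, len=1). Copied 'C' from pos 1. Output: "UCC"
Token 4: literal('O'). Output: "UCCO"
Token 5: backref(off=2, len=4) (overlapping!). Copied 'COCO' from pos 2. Output: "UCCOCOCO"
Token 6: backref(off=7, len=11) (overlapping!). Copied 'CCOCOCOCCOC' from pos 1. Output: "UCCOCOCOCCOCOCOCCOC"
Token 7: literal('C'). Output: "UCCOCOCOCCOCOCOCCOCC"
Token 8: backref(off=5, len=2). Copied 'CC' from pos 15. Output: "UCCOCOCOCCOCOCOCCOCCCC"
Token 9: backref(off=4, len=5) (overlapping!). Copied 'CCCCC' from pos 18. Output: "UCCOCOCOCCOCOCOCCOCCCCCCCCC"
Token 10: literal('F'). Output: "UCCOCOCOCCOCOCOCCOCCCCCCCCCF"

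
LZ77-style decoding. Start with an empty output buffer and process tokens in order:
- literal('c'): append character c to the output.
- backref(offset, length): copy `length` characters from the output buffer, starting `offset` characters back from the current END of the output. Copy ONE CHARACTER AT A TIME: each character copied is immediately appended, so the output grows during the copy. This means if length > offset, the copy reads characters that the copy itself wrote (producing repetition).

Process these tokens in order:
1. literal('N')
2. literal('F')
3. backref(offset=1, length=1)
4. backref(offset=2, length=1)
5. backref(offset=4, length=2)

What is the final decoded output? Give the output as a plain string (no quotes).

Token 1: literal('N'). Output: "N"
Token 2: literal('F'). Output: "NF"
Token 3: backref(off=1, len=1). Copied 'F' from pos 1. Output: "NFF"
Token 4: backref(off=2, len=1). Copied 'F' from pos 1. Output: "NFFF"
Token 5: backref(off=4, len=2). Copied 'NF' from pos 0. Output: "NFFFNF"

Answer: NFFFNF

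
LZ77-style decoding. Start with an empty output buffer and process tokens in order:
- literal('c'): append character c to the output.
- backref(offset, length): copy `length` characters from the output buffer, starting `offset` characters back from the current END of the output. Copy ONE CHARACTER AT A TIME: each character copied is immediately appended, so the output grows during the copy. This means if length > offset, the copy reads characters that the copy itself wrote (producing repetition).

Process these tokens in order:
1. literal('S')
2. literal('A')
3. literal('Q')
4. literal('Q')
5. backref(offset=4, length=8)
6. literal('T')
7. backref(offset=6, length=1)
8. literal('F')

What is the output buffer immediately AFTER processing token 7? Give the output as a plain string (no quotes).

Token 1: literal('S'). Output: "S"
Token 2: literal('A'). Output: "SA"
Token 3: literal('Q'). Output: "SAQ"
Token 4: literal('Q'). Output: "SAQQ"
Token 5: backref(off=4, len=8) (overlapping!). Copied 'SAQQSAQQ' from pos 0. Output: "SAQQSAQQSAQQ"
Token 6: literal('T'). Output: "SAQQSAQQSAQQT"
Token 7: backref(off=6, len=1). Copied 'Q' from pos 7. Output: "SAQQSAQQSAQQTQ"

Answer: SAQQSAQQSAQQTQ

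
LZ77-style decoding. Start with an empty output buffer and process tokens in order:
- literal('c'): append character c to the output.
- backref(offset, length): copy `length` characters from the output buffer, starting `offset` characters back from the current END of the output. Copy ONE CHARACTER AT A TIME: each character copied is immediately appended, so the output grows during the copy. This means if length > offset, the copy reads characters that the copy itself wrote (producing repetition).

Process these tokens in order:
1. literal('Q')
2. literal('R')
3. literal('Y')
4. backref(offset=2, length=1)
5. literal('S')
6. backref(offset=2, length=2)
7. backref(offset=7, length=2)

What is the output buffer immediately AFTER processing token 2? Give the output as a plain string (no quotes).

Token 1: literal('Q'). Output: "Q"
Token 2: literal('R'). Output: "QR"

Answer: QR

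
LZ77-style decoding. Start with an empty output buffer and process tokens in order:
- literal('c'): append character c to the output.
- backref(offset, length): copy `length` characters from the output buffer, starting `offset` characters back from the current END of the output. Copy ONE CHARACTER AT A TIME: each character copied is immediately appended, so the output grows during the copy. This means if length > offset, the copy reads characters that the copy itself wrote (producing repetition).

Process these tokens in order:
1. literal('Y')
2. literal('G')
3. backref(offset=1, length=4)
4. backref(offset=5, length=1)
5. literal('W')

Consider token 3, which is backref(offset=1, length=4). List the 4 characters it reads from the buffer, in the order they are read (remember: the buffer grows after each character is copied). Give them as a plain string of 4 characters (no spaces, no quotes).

Answer: GGGG

Derivation:
Token 1: literal('Y'). Output: "Y"
Token 2: literal('G'). Output: "YG"
Token 3: backref(off=1, len=4). Buffer before: "YG" (len 2)
  byte 1: read out[1]='G', append. Buffer now: "YGG"
  byte 2: read out[2]='G', append. Buffer now: "YGGG"
  byte 3: read out[3]='G', append. Buffer now: "YGGGG"
  byte 4: read out[4]='G', append. Buffer now: "YGGGGG"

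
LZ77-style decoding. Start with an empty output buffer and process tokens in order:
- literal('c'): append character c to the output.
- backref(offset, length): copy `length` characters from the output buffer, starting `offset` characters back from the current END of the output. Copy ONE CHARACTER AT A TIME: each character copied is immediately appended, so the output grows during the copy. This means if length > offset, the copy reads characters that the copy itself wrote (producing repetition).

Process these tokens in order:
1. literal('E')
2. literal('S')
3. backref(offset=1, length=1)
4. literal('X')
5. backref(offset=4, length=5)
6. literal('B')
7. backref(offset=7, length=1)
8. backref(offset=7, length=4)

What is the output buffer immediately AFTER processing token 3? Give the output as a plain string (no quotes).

Answer: ESS

Derivation:
Token 1: literal('E'). Output: "E"
Token 2: literal('S'). Output: "ES"
Token 3: backref(off=1, len=1). Copied 'S' from pos 1. Output: "ESS"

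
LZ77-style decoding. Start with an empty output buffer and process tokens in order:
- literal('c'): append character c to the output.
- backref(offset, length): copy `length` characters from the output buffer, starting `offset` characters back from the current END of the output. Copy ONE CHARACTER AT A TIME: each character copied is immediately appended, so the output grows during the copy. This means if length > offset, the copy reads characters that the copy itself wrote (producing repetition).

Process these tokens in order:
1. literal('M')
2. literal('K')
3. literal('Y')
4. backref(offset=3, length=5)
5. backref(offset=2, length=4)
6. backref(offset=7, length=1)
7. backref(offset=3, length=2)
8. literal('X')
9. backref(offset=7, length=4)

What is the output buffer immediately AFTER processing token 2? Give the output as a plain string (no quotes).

Answer: MK

Derivation:
Token 1: literal('M'). Output: "M"
Token 2: literal('K'). Output: "MK"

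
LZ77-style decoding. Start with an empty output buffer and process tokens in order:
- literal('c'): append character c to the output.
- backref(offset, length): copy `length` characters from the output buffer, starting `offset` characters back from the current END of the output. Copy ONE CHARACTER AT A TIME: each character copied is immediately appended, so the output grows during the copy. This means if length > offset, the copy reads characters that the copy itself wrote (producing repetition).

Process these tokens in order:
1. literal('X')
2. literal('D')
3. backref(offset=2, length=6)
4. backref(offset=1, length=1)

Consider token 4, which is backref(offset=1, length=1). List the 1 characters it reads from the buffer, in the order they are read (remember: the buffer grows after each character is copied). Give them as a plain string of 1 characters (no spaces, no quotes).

Answer: D

Derivation:
Token 1: literal('X'). Output: "X"
Token 2: literal('D'). Output: "XD"
Token 3: backref(off=2, len=6) (overlapping!). Copied 'XDXDXD' from pos 0. Output: "XDXDXDXD"
Token 4: backref(off=1, len=1). Buffer before: "XDXDXDXD" (len 8)
  byte 1: read out[7]='D', append. Buffer now: "XDXDXDXDD"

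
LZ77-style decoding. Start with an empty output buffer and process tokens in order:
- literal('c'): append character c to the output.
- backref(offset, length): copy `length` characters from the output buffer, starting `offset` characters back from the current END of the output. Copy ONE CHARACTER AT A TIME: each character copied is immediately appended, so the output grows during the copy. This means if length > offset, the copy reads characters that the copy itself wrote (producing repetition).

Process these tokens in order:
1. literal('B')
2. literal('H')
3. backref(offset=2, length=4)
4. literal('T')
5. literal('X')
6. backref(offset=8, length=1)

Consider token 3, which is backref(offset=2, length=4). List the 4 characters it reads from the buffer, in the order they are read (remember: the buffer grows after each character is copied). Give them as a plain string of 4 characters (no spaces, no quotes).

Answer: BHBH

Derivation:
Token 1: literal('B'). Output: "B"
Token 2: literal('H'). Output: "BH"
Token 3: backref(off=2, len=4). Buffer before: "BH" (len 2)
  byte 1: read out[0]='B', append. Buffer now: "BHB"
  byte 2: read out[1]='H', append. Buffer now: "BHBH"
  byte 3: read out[2]='B', append. Buffer now: "BHBHB"
  byte 4: read out[3]='H', append. Buffer now: "BHBHBH"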